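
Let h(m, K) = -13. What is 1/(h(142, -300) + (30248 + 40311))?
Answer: 1/70546 ≈ 1.4175e-5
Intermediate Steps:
1/(h(142, -300) + (30248 + 40311)) = 1/(-13 + (30248 + 40311)) = 1/(-13 + 70559) = 1/70546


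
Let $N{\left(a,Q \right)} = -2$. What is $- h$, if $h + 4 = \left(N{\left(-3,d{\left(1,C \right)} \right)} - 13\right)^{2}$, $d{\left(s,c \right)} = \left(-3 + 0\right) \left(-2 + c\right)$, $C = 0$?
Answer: $-221$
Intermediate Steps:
$d{\left(s,c \right)} = 6 - 3 c$ ($d{\left(s,c \right)} = - 3 \left(-2 + c\right) = 6 - 3 c$)
$h = 221$ ($h = -4 + \left(-2 - 13\right)^{2} = -4 + \left(-15\right)^{2} = -4 + 225 = 221$)
$- h = \left(-1\right) 221 = -221$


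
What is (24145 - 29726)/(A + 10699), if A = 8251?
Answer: -5581/18950 ≈ -0.29451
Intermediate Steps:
(24145 - 29726)/(A + 10699) = (24145 - 29726)/(8251 + 10699) = -5581/18950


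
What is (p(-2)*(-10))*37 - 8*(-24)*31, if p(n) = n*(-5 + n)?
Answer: 772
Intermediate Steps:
(p(-2)*(-10))*37 - 8*(-24)*31 = (-2*(-5 - 2)*(-10))*37 - 8*(-24)*31 = (-2*(-7)*(-10))*37 + 192*31 = (14*(-10))*37 + 5952 = -140*37 + 5952 = -5180 + 5952 = 772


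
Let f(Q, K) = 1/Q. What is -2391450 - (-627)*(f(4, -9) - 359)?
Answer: -10465545/4 ≈ -2.6164e+6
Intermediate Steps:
-2391450 - (-627)*(f(4, -9) - 359) = -2391450 - (-627)*(1/4 - 359) = -2391450 - (-627)*(-1435)/4 = -2391450 - 1*899745/4 = -2391450 - 899745/4 = -10465545/4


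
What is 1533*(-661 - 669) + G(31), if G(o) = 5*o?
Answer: -2038735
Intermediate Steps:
1533*(-661 - 669) + G(31) = 1533*(-661 - 669) + 5*31 = 1533*(-1330) + 155 = -2038890 + 155 = -2038735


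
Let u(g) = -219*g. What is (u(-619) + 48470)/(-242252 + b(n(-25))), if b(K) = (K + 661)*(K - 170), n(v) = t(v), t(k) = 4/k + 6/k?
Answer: -4600775/8870456 ≈ -0.51866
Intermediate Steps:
t(k) = 10/k
n(v) = 10/v
b(K) = (-170 + K)*(661 + K) (b(K) = (661 + K)*(-170 + K) = (-170 + K)*(661 + K))
(u(-619) + 48470)/(-242252 + b(n(-25))) = (-219*(-619) + 48470)/(-242252 + (-112370 + (10/(-25))² + 491*(10/(-25)))) = (135561 + 48470)/(-242252 + (-112370 + (10*(-1/25))² + 491*(10*(-1/25)))) = 184031/(-242252 + (-112370 + (-⅖)² + 491*(-⅖))) = 184031/(-242252 + (-112370 + 4/25 - 982/5)) = 184031/(-242252 - 2814156/25) = 184031/(-8870456/25) = 184031*(-25/8870456) = -4600775/8870456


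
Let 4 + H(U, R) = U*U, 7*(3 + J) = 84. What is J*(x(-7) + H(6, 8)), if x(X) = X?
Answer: 225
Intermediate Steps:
J = 9 (J = -3 + (⅐)*84 = -3 + 12 = 9)
H(U, R) = -4 + U² (H(U, R) = -4 + U*U = -4 + U²)
J*(x(-7) + H(6, 8)) = 9*(-7 + (-4 + 6²)) = 9*(-7 + (-4 + 36)) = 9*(-7 + 32) = 9*25 = 225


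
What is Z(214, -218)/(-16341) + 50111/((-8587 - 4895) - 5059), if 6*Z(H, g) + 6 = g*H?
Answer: -2024048564/908935443 ≈ -2.2268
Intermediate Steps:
Z(H, g) = -1 + H*g/6 (Z(H, g) = -1 + (g*H)/6 = -1 + (H*g)/6 = -1 + H*g/6)
Z(214, -218)/(-16341) + 50111/((-8587 - 4895) - 5059) = (-1 + (⅙)*214*(-218))/(-16341) + 50111/((-8587 - 4895) - 5059) = (-1 - 23326/3)*(-1/16341) + 50111/(-13482 - 5059) = -23329/3*(-1/16341) + 50111/(-18541) = 23329/49023 + 50111*(-1/18541) = 23329/49023 - 50111/18541 = -2024048564/908935443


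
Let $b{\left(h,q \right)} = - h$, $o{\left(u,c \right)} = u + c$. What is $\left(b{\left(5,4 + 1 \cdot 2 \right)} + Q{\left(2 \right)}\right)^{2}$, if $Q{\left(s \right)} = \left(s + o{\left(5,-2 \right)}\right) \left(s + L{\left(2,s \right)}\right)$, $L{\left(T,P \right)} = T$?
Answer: $225$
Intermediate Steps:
$o{\left(u,c \right)} = c + u$
$Q{\left(s \right)} = \left(2 + s\right) \left(3 + s\right)$ ($Q{\left(s \right)} = \left(s + \left(-2 + 5\right)\right) \left(s + 2\right) = \left(s + 3\right) \left(2 + s\right) = \left(3 + s\right) \left(2 + s\right) = \left(2 + s\right) \left(3 + s\right)$)
$\left(b{\left(5,4 + 1 \cdot 2 \right)} + Q{\left(2 \right)}\right)^{2} = \left(\left(-1\right) 5 + \left(6 + 2^{2} + 5 \cdot 2\right)\right)^{2} = \left(-5 + \left(6 + 4 + 10\right)\right)^{2} = \left(-5 + 20\right)^{2} = 15^{2} = 225$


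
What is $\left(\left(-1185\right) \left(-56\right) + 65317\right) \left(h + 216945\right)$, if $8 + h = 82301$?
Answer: $39402762126$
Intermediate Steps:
$h = 82293$ ($h = -8 + 82301 = 82293$)
$\left(\left(-1185\right) \left(-56\right) + 65317\right) \left(h + 216945\right) = \left(\left(-1185\right) \left(-56\right) + 65317\right) \left(82293 + 216945\right) = \left(66360 + 65317\right) 299238 = 131677 \cdot 299238 = 39402762126$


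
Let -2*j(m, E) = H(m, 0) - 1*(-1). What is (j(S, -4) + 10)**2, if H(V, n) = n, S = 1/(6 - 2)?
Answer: 361/4 ≈ 90.250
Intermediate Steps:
S = 1/4 ≈ 0.25000
j(m, E) = -1/2 (j(m, E) = -(0 - 1*(-1))/2 = -(0 + 1)/2 = -1/2*1 = -1/2)
(j(S, -4) + 10)**2 = (-1/2 + 10)**2 = (19/2)**2 = 361/4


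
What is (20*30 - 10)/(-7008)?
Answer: -295/3504 ≈ -0.084190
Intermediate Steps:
(20*30 - 10)/(-7008) = (600 - 10)*(-1/7008) = 590*(-1/7008) = -295/3504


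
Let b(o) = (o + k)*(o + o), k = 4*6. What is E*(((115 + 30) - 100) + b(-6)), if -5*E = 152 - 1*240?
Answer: -15048/5 ≈ -3009.6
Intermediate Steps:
k = 24
b(o) = 2*o*(24 + o) (b(o) = (o + 24)*(o + o) = (24 + o)*(2*o) = 2*o*(24 + o))
E = 88/5 (E = -(152 - 1*240)/5 = -(152 - 240)/5 = -⅕*(-88) = 88/5 ≈ 17.600)
E*(((115 + 30) - 100) + b(-6)) = 88*(((115 + 30) - 100) + 2*(-6)*(24 - 6))/5 = 88*((145 - 100) + 2*(-6)*18)/5 = 88*(45 - 216)/5 = (88/5)*(-171) = -15048/5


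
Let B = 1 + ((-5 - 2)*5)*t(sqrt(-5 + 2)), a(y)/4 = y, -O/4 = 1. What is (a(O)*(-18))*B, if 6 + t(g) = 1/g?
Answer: 60768 + 3360*I*sqrt(3) ≈ 60768.0 + 5819.7*I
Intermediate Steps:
O = -4 (O = -4*1 = -4)
a(y) = 4*y
t(g) = -6 + 1/g
B = 211 + 35*I*sqrt(3)/3 (B = 1 + ((-5 - 2)*5)*(-6 + 1/(sqrt(-5 + 2))) = 1 + (-7*5)*(-6 + 1/(sqrt(-3))) = 1 - 35*(-6 + 1/(I*sqrt(3))) = 1 - 35*(-6 - I*sqrt(3)/3) = 1 + (210 + 35*I*sqrt(3)/3) = 211 + 35*I*sqrt(3)/3 ≈ 211.0 + 20.207*I)
(a(O)*(-18))*B = ((4*(-4))*(-18))*(211 + 35*I*sqrt(3)/3) = (-16*(-18))*(211 + 35*I*sqrt(3)/3) = 288*(211 + 35*I*sqrt(3)/3) = 60768 + 3360*I*sqrt(3)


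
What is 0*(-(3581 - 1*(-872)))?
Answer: 0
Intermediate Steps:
0*(-(3581 - 1*(-872))) = 0*(-(3581 + 872)) = 0*(-1*4453) = 0*(-4453) = 0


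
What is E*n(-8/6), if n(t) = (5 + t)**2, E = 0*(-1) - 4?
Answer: -484/9 ≈ -53.778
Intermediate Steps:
E = -4 (E = 0 - 4 = -4)
E*n(-8/6) = -4*(5 - 8/6)**2 = -4*(5 - 8*1/6)**2 = -4*(5 - 4/3)**2 = -4*(11/3)**2 = -4*121/9 = -484/9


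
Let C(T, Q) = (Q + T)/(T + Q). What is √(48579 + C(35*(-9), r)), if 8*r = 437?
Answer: 2*√12145 ≈ 220.41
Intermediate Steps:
r = 437/8 (r = (⅛)*437 = 437/8 ≈ 54.625)
C(T, Q) = 1 (C(T, Q) = (Q + T)/(Q + T) = 1)
√(48579 + C(35*(-9), r)) = √(48579 + 1) = √48580 = 2*√12145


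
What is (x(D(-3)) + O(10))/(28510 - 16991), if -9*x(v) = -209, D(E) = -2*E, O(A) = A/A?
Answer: 218/103671 ≈ 0.0021028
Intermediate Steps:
O(A) = 1
x(v) = 209/9 (x(v) = -⅑*(-209) = 209/9)
(x(D(-3)) + O(10))/(28510 - 16991) = (209/9 + 1)/(28510 - 16991) = (218/9)/11519 = (218/9)*(1/11519) = 218/103671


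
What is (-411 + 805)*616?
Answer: 242704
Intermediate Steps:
(-411 + 805)*616 = 394*616 = 242704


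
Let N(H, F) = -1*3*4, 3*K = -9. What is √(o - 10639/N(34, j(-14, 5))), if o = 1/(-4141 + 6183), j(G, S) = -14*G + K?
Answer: 5*√1330864311/6126 ≈ 29.776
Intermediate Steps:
K = -3 (K = (⅓)*(-9) = -3)
j(G, S) = -3 - 14*G (j(G, S) = -14*G - 3 = -3 - 14*G)
N(H, F) = -12 (N(H, F) = -3*4 = -12)
o = 1/2042 ≈ 0.00048972
√(o - 10639/N(34, j(-14, 5))) = √(1/2042 - 10639/(-12)) = √(1/2042 - 10639*(-1/12)) = √(1/2042 + 10639/12) = √(10862425/12252) = 5*√1330864311/6126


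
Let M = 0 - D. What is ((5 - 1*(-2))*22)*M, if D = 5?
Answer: -770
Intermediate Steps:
M = -5 (M = 0 - 1*5 = 0 - 5 = -5)
((5 - 1*(-2))*22)*M = ((5 - 1*(-2))*22)*(-5) = ((5 + 2)*22)*(-5) = (7*22)*(-5) = 154*(-5) = -770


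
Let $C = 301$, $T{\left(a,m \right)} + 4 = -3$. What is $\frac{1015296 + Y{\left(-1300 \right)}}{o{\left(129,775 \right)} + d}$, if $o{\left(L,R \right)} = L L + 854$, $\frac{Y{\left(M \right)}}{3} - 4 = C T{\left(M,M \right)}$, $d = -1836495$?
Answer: $- \frac{1008987}{1819000} \approx -0.55469$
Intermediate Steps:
$T{\left(a,m \right)} = -7$ ($T{\left(a,m \right)} = -4 - 3 = -7$)
$Y{\left(M \right)} = -6309$ ($Y{\left(M \right)} = 12 + 3 \cdot 301 \left(-7\right) = 12 + 3 \left(-2107\right) = 12 - 6321 = -6309$)
$o{\left(L,R \right)} = 854 + L^{2}$ ($o{\left(L,R \right)} = L^{2} + 854 = 854 + L^{2}$)
$\frac{1015296 + Y{\left(-1300 \right)}}{o{\left(129,775 \right)} + d} = \frac{1015296 - 6309}{\left(854 + 129^{2}\right) - 1836495} = \frac{1008987}{\left(854 + 16641\right) - 1836495} = \frac{1008987}{17495 - 1836495} = \frac{1008987}{-1819000} = 1008987 \left(- \frac{1}{1819000}\right) = - \frac{1008987}{1819000}$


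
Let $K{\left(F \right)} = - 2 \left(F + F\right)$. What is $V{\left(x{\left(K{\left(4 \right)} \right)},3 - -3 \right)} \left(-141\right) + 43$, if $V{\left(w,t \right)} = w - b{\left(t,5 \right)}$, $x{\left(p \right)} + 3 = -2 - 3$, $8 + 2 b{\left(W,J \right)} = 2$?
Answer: $748$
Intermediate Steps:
$b{\left(W,J \right)} = -3$ ($b{\left(W,J \right)} = -4 + \frac{1}{2} \cdot 2 = -4 + 1 = -3$)
$K{\left(F \right)} = - 4 F$ ($K{\left(F \right)} = - 2 \cdot 2 F = - 4 F$)
$x{\left(p \right)} = -8$ ($x{\left(p \right)} = -3 - 5 = -8$)
$V{\left(w,t \right)} = 3 + w$ ($V{\left(w,t \right)} = w - -3 = w + 3 = 3 + w$)
$V{\left(x{\left(K{\left(4 \right)} \right)},3 - -3 \right)} \left(-141\right) + 43 = \left(3 - 8\right) \left(-141\right) + 43 = \left(-5\right) \left(-141\right) + 43 = 705 + 43 = 748$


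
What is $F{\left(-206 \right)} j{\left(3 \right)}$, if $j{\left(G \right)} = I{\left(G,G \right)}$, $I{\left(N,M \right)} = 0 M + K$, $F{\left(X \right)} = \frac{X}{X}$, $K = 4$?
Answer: $4$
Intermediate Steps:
$F{\left(X \right)} = 1$
$I{\left(N,M \right)} = 4$ ($I{\left(N,M \right)} = 0 M + 4 = 0 + 4 = 4$)
$j{\left(G \right)} = 4$
$F{\left(-206 \right)} j{\left(3 \right)} = 1 \cdot 4 = 4$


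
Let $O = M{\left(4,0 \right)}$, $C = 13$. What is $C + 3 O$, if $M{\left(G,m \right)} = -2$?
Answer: $7$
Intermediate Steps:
$O = -2$
$C + 3 O = 13 + 3 \left(-2\right) = 13 - 6 = 7$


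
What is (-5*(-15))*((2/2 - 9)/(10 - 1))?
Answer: -200/3 ≈ -66.667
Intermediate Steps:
(-5*(-15))*((2/2 - 9)/(10 - 1)) = 75*((2*(1/2) - 9)/9) = 75*((1 - 9)*(1/9)) = 75*(-8*1/9) = 75*(-8/9) = -200/3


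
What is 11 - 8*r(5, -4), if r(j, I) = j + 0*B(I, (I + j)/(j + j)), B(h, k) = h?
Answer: -29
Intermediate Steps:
r(j, I) = j (r(j, I) = j + 0*I = j + 0 = j)
11 - 8*r(5, -4) = 11 - 8*5 = 11 - 40 = -29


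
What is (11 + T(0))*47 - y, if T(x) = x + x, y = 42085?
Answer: -41568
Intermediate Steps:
T(x) = 2*x
(11 + T(0))*47 - y = (11 + 2*0)*47 - 1*42085 = (11 + 0)*47 - 42085 = 11*47 - 42085 = 517 - 42085 = -41568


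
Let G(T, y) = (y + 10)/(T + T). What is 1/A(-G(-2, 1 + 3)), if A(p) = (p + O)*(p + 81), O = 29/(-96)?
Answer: 192/51883 ≈ 0.0037006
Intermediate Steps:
O = -29/96 (O = 29*(-1/96) = -29/96 ≈ -0.30208)
G(T, y) = (10 + y)/(2*T) (G(T, y) = (10 + y)/((2*T)) = (10 + y)*(1/(2*T)) = (10 + y)/(2*T))
A(p) = (81 + p)*(-29/96 + p) (A(p) = (p - 29/96)*(p + 81) = (-29/96 + p)*(81 + p) = (81 + p)*(-29/96 + p))
1/A(-G(-2, 1 + 3)) = 1/(-783/32 + (-(10 + (1 + 3))/(2*(-2)))² + 7747*(-(10 + (1 + 3))/(2*(-2)))/96) = 1/(-783/32 + (-(-1)*(10 + 4)/(2*2))² + 7747*(-(-1)*(10 + 4)/(2*2))/96) = 1/(-783/32 + (-(-1)*14/(2*2))² + 7747*(-(-1)*14/(2*2))/96) = 1/(-783/32 + (-1*(-7/2))² + 7747*(-1*(-7/2))/96) = 1/(-783/32 + (7/2)² + (7747/96)*(7/2)) = 1/(-783/32 + 49/4 + 54229/192) = 1/(51883/192) = 192/51883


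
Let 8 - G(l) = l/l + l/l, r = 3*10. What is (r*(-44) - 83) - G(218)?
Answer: -1409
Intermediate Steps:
r = 30
G(l) = 6 (G(l) = 8 - (l/l + l/l) = 8 - (1 + 1) = 8 - 1*2 = 8 - 2 = 6)
(r*(-44) - 83) - G(218) = (30*(-44) - 83) - 1*6 = (-1320 - 83) - 6 = -1403 - 6 = -1409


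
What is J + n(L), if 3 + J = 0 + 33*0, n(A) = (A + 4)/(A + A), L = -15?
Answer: -79/30 ≈ -2.6333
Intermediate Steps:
n(A) = (4 + A)/(2*A) (n(A) = (4 + A)/((2*A)) = (4 + A)*(1/(2*A)) = (4 + A)/(2*A))
J = -3 (J = -3 + (0 + 33*0) = -3 + (0 + 0) = -3 + 0 = -3)
J + n(L) = -3 + (1/2)*(4 - 15)/(-15) = -3 + (1/2)*(-1/15)*(-11) = -3 + 11/30 = -79/30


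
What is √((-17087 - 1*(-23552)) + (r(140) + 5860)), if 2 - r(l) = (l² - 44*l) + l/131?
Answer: I*√19118533/131 ≈ 33.378*I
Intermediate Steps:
r(l) = 2 - l² + 5763*l/131 (r(l) = 2 - ((l² - 44*l) + l/131) = 2 - (l² - 5763*l/131) = 2 + (-l² + 5763*l/131) = 2 - l² + 5763*l/131)
√((-17087 - 1*(-23552)) + (r(140) + 5860)) = √((-17087 - 1*(-23552)) + ((2 - 1*140² + (5763/131)*140) + 5860)) = √((-17087 + 23552) + ((2 - 1*19600 + 806820/131) + 5860)) = √(6465 + ((2 - 19600 + 806820/131) + 5860)) = √(6465 + (-1760518/131 + 5860)) = √(6465 - 992858/131) = √(-145943/131) = I*√19118533/131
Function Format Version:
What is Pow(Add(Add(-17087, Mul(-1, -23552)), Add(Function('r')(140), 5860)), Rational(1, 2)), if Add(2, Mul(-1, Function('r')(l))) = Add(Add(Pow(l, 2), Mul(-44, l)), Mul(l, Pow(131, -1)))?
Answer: Mul(Rational(1, 131), I, Pow(19118533, Rational(1, 2))) ≈ Mul(33.378, I)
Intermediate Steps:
Function('r')(l) = Add(2, Mul(-1, Pow(l, 2)), Mul(Rational(5763, 131), l)) (Function('r')(l) = Add(2, Mul(-1, Add(Add(Pow(l, 2), Mul(-44, l)), Mul(l, Pow(131, -1))))) = Add(2, Mul(-1, Add(Add(Pow(l, 2), Mul(-44, l)), Mul(l, Rational(1, 131))))) = Add(2, Mul(-1, Add(Add(Pow(l, 2), Mul(-44, l)), Mul(Rational(1, 131), l)))) = Add(2, Mul(-1, Add(Pow(l, 2), Mul(Rational(-5763, 131), l)))) = Add(2, Add(Mul(-1, Pow(l, 2)), Mul(Rational(5763, 131), l))) = Add(2, Mul(-1, Pow(l, 2)), Mul(Rational(5763, 131), l)))
Pow(Add(Add(-17087, Mul(-1, -23552)), Add(Function('r')(140), 5860)), Rational(1, 2)) = Pow(Add(Add(-17087, Mul(-1, -23552)), Add(Add(2, Mul(-1, Pow(140, 2)), Mul(Rational(5763, 131), 140)), 5860)), Rational(1, 2)) = Pow(Add(Add(-17087, 23552), Add(Add(2, Mul(-1, 19600), Rational(806820, 131)), 5860)), Rational(1, 2)) = Pow(Add(6465, Add(Add(2, -19600, Rational(806820, 131)), 5860)), Rational(1, 2)) = Pow(Add(6465, Add(Rational(-1760518, 131), 5860)), Rational(1, 2)) = Pow(Add(6465, Rational(-992858, 131)), Rational(1, 2)) = Pow(Rational(-145943, 131), Rational(1, 2)) = Mul(Rational(1, 131), I, Pow(19118533, Rational(1, 2)))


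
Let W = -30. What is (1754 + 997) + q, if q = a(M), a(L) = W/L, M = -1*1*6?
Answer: 2756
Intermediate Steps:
M = -6 (M = -1*6 = -6)
a(L) = -30/L
q = 5 (q = -30/(-6) = -30*(-⅙) = 5)
(1754 + 997) + q = (1754 + 997) + 5 = 2751 + 5 = 2756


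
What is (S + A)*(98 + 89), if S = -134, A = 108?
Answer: -4862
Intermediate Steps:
(S + A)*(98 + 89) = (-134 + 108)*(98 + 89) = -26*187 = -4862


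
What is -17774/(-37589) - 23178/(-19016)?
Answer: 604614113/357396212 ≈ 1.6917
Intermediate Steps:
-17774/(-37589) - 23178/(-19016) = -17774*(-1/37589) - 23178*(-1/19016) = 17774/37589 + 11589/9508 = 604614113/357396212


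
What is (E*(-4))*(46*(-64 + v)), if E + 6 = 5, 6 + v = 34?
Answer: -6624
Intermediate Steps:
v = 28 (v = -6 + 34 = 28)
E = -1 (E = -6 + 5 = -1)
(E*(-4))*(46*(-64 + v)) = (-1*(-4))*(46*(-64 + 28)) = 4*(46*(-36)) = 4*(-1656) = -6624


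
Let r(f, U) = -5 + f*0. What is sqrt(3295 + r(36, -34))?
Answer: sqrt(3290) ≈ 57.359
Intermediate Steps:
r(f, U) = -5 (r(f, U) = -5 + 0 = -5)
sqrt(3295 + r(36, -34)) = sqrt(3295 - 5) = sqrt(3290)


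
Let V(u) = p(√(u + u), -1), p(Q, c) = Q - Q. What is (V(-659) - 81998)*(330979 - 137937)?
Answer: -15829057916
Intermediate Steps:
p(Q, c) = 0
V(u) = 0
(V(-659) - 81998)*(330979 - 137937) = (0 - 81998)*(330979 - 137937) = -81998*193042 = -15829057916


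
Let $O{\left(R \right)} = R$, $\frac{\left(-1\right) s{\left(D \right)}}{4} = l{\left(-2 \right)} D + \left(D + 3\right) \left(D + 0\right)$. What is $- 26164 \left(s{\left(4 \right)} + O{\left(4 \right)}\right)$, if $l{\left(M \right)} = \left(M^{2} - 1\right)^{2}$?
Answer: $6593328$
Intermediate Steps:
$l{\left(M \right)} = \left(-1 + M^{2}\right)^{2}$
$s{\left(D \right)} = - 36 D - 4 D \left(3 + D\right)$ ($s{\left(D \right)} = - 4 \left(\left(-1 + \left(-2\right)^{2}\right)^{2} D + \left(D + 3\right) \left(D + 0\right)\right) = - 4 \left(\left(-1 + 4\right)^{2} D + \left(3 + D\right) D\right) = - 4 \left(3^{2} D + D \left(3 + D\right)\right) = - 4 \left(9 D + D \left(3 + D\right)\right) = - 36 D - 4 D \left(3 + D\right)$)
$- 26164 \left(s{\left(4 \right)} + O{\left(4 \right)}\right) = - 26164 \left(\left(-4\right) 4 \left(12 + 4\right) + 4\right) = - 26164 \left(\left(-4\right) 4 \cdot 16 + 4\right) = - 26164 \left(-256 + 4\right) = \left(-26164\right) \left(-252\right) = 6593328$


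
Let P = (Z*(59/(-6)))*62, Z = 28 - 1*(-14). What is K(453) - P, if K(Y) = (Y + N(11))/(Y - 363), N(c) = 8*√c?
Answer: 768331/30 + 4*√11/45 ≈ 25611.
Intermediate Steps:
Z = 42 (Z = 28 + 14 = 42)
K(Y) = (Y + 8*√11)/(-363 + Y) (K(Y) = (Y + 8*√11)/(Y - 363) = (Y + 8*√11)/(-363 + Y))
P = -25606 (P = (42*(59/(-6)))*62 = (42*(59*(-⅙)))*62 = (42*(-59/6))*62 = -413*62 = -25606)
K(453) - P = (453 + 8*√11)/(-363 + 453) - 1*(-25606) = (453 + 8*√11)/90 + 25606 = (151/30 + 4*√11/45) + 25606 = 768331/30 + 4*√11/45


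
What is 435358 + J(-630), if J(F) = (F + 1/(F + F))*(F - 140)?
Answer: 16568255/18 ≈ 9.2046e+5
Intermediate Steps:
J(F) = (-140 + F)*(F + 1/(2*F)) (J(F) = (F + 1/(2*F))*(-140 + F) = (-140 + F)*(F + 1/(2*F)))
435358 + J(-630) = 435358 + (½ + (-630)² - 140*(-630) - 70/(-630)) = 435358 + (½ + 396900 + 88200 - 70*(-1/630)) = 435358 + (½ + 396900 + 88200 + ⅑) = 435358 + 8731811/18 = 16568255/18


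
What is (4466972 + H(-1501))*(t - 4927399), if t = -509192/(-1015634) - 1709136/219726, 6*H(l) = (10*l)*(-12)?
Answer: -10566065903282158370912/476840163 ≈ -2.2159e+13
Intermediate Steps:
H(l) = -20*l (H(l) = ((10*l)*(-12))/6 = (-120*l)/6 = -20*l)
t = -3470029724/476840163 (t = -509192*(-1/1015634) - 1709136*1/219726 = 254596/507817 - 7304/939 = -3470029724/476840163 ≈ -7.2771)
(4466972 + H(-1501))*(t - 4927399) = (4466972 - 20*(-1501))*(-3470029724/476840163 - 4927399) = (4466972 + 30020)*(-2349585212355761/476840163) = 4496992*(-2349585212355761/476840163) = -10566065903282158370912/476840163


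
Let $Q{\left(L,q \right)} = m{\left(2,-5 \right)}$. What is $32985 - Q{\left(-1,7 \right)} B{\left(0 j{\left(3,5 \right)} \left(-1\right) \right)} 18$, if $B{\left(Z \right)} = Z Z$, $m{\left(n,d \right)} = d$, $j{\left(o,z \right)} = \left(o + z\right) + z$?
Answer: $32985$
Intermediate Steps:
$j{\left(o,z \right)} = o + 2 z$
$Q{\left(L,q \right)} = -5$
$B{\left(Z \right)} = Z^{2}$
$32985 - Q{\left(-1,7 \right)} B{\left(0 j{\left(3,5 \right)} \left(-1\right) \right)} 18 = 32985 - - 5 \left(0 \left(3 + 2 \cdot 5\right) \left(-1\right)\right)^{2} \cdot 18 = 32985 - - 5 \left(0 \left(3 + 10\right) \left(-1\right)\right)^{2} \cdot 18 = 32985 - - 5 \left(0 \cdot 13 \left(-1\right)\right)^{2} \cdot 18 = 32985 - - 5 \left(0 \left(-1\right)\right)^{2} \cdot 18 = 32985 - - 5 \cdot 0^{2} \cdot 18 = 32985 - \left(-5\right) 0 \cdot 18 = 32985 - 0 \cdot 18 = 32985 - 0 = 32985 + 0 = 32985$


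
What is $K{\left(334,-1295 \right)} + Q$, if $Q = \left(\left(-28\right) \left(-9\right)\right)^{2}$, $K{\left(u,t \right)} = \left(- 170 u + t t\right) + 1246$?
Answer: $1684995$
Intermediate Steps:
$K{\left(u,t \right)} = 1246 + t^{2} - 170 u$ ($K{\left(u,t \right)} = \left(- 170 u + t^{2}\right) + 1246 = \left(t^{2} - 170 u\right) + 1246 = 1246 + t^{2} - 170 u$)
$Q = 63504$ ($Q = 252^{2} = 63504$)
$K{\left(334,-1295 \right)} + Q = \left(1246 + \left(-1295\right)^{2} - 56780\right) + 63504 = \left(1246 + 1677025 - 56780\right) + 63504 = 1621491 + 63504 = 1684995$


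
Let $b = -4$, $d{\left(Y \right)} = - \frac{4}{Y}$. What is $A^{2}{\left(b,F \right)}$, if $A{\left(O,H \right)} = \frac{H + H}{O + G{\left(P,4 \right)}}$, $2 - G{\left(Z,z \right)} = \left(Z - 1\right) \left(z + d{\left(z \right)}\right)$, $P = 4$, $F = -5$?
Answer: $\frac{100}{121} \approx 0.82645$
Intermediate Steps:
$G{\left(Z,z \right)} = 2 - \left(-1 + Z\right) \left(z - \frac{4}{z}\right)$ ($G{\left(Z,z \right)} = 2 - \left(Z - 1\right) \left(z - \frac{4}{z}\right) = 2 - \left(-1 + Z\right) \left(z - \frac{4}{z}\right)$)
$A{\left(O,H \right)} = \frac{2 H}{-7 + O}$ ($A{\left(O,H \right)} = \frac{H + H}{O + \frac{-4 + 4 \cdot 4 + 4 \left(2 + 4 - 4 \cdot 4\right)}{4}} = \frac{2 H}{O + \frac{-4 + 16 + 4 \left(2 + 4 - 16\right)}{4}} = \frac{2 H}{O + \frac{-4 + 16 + 4 \left(-10\right)}{4}} = \frac{2 H}{O + \frac{-4 + 16 - 40}{4}} = \frac{2 H}{O + \frac{1}{4} \left(-28\right)} = \frac{2 H}{O - 7} = \frac{2 H}{-7 + O}$)
$A^{2}{\left(b,F \right)} = \left(2 \left(-5\right) \frac{1}{-7 - 4}\right)^{2} = \left(2 \left(-5\right) \frac{1}{-11}\right)^{2} = \left(2 \left(-5\right) \left(- \frac{1}{11}\right)\right)^{2} = \left(\frac{10}{11}\right)^{2} = \frac{100}{121}$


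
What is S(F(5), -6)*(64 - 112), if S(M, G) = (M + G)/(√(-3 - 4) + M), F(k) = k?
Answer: 15/2 - 3*I*√7/2 ≈ 7.5 - 3.9686*I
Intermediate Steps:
S(M, G) = (G + M)/(M + I*√7) (S(M, G) = (G + M)/(√(-7) + M) = (G + M)/(I*√7 + M) = (G + M)/(M + I*√7))
S(F(5), -6)*(64 - 112) = ((-6 + 5)/(5 + I*√7))*(64 - 112) = (-1/(5 + I*√7))*(-48) = -1/(5 + I*√7)*(-48) = 48/(5 + I*√7)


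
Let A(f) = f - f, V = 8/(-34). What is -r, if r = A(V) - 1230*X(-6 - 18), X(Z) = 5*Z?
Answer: -147600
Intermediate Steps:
V = -4/17 (V = 8*(-1/34) = -4/17 ≈ -0.23529)
A(f) = 0
r = 147600 (r = 0 - 6150*(-6 - 18) = 0 - 6150*(-24) = 0 - 1230*(-120) = 0 + 147600 = 147600)
-r = -1*147600 = -147600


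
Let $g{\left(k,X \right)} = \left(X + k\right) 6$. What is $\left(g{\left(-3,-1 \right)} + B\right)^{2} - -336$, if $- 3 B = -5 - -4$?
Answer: $\frac{8065}{9} \approx 896.11$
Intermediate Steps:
$B = \frac{1}{3}$ ($B = - \frac{-5 - -4}{3} = - \frac{-5 + 4}{3} = \left(- \frac{1}{3}\right) \left(-1\right) = \frac{1}{3} \approx 0.33333$)
$g{\left(k,X \right)} = 6 X + 6 k$
$\left(g{\left(-3,-1 \right)} + B\right)^{2} - -336 = \left(\left(6 \left(-1\right) + 6 \left(-3\right)\right) + \frac{1}{3}\right)^{2} - -336 = \left(\left(-6 - 18\right) + \frac{1}{3}\right)^{2} + 336 = \left(-24 + \frac{1}{3}\right)^{2} + 336 = \left(- \frac{71}{3}\right)^{2} + 336 = \frac{5041}{9} + 336 = \frac{8065}{9}$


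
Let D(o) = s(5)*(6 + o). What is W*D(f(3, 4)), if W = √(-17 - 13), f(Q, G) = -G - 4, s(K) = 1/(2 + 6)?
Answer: -I*√30/4 ≈ -1.3693*I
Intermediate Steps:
s(K) = ⅛ (s(K) = 1/8 = ⅛)
f(Q, G) = -4 - G
D(o) = ¾ + o/8 (D(o) = (6 + o)/8 = ¾ + o/8)
W = I*√30 (W = √(-30) = I*√30 ≈ 5.4772*I)
W*D(f(3, 4)) = (I*√30)*(¾ + (-4 - 1*4)/8) = (I*√30)*(¾ + (-4 - 4)/8) = (I*√30)*(¾ + (⅛)*(-8)) = (I*√30)*(¾ - 1) = (I*√30)*(-¼) = -I*√30/4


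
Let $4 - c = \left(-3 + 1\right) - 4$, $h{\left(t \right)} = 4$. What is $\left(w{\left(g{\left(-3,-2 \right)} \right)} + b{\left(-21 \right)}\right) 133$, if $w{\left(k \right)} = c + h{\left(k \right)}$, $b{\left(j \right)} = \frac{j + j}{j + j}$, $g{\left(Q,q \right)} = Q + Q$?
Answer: $1995$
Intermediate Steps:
$c = 10$ ($c = 4 - \left(\left(-3 + 1\right) - 4\right) = 4 - \left(-2 - 4\right) = 4 - -6 = 4 + 6 = 10$)
$g{\left(Q,q \right)} = 2 Q$
$b{\left(j \right)} = 1$ ($b{\left(j \right)} = \frac{2 j}{2 j} = 2 j \frac{1}{2 j} = 1$)
$w{\left(k \right)} = 14$ ($w{\left(k \right)} = 10 + 4 = 14$)
$\left(w{\left(g{\left(-3,-2 \right)} \right)} + b{\left(-21 \right)}\right) 133 = \left(14 + 1\right) 133 = 15 \cdot 133 = 1995$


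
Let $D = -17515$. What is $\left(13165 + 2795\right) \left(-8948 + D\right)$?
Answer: $-422349480$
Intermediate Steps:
$\left(13165 + 2795\right) \left(-8948 + D\right) = \left(13165 + 2795\right) \left(-8948 - 17515\right) = 15960 \left(-26463\right) = -422349480$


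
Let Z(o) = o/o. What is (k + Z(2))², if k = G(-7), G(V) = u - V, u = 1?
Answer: 81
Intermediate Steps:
G(V) = 1 - V
Z(o) = 1
k = 8 (k = 1 - 1*(-7) = 1 + 7 = 8)
(k + Z(2))² = (8 + 1)² = 9² = 81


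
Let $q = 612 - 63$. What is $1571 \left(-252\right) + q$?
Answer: $-395343$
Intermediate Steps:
$q = 549$ ($q = 612 - 63 = 549$)
$1571 \left(-252\right) + q = 1571 \left(-252\right) + 549 = -395892 + 549 = -395343$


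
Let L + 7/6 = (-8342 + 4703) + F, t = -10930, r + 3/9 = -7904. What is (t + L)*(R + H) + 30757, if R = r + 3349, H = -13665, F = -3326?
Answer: 5869887823/18 ≈ 3.2611e+8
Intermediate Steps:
r = -23713/3 (r = -⅓ - 7904 = -23713/3 ≈ -7904.3)
R = -13666/3 (R = -23713/3 + 3349 = -13666/3 ≈ -4555.3)
L = -41797/6 (L = -7/6 + ((-8342 + 4703) - 3326) = -7/6 + (-3639 - 3326) = -7/6 - 6965 = -41797/6 ≈ -6966.2)
(t + L)*(R + H) + 30757 = (-10930 - 41797/6)*(-13666/3 - 13665) + 30757 = -107377/6*(-54661/3) + 30757 = 5869334197/18 + 30757 = 5869887823/18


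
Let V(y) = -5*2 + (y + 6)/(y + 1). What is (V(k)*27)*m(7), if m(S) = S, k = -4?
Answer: -2016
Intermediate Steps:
V(y) = -10 + (6 + y)/(1 + y)
(V(k)*27)*m(7) = (((-4 - 9*(-4))/(1 - 4))*27)*7 = (((-4 + 36)/(-3))*27)*7 = (-⅓*32*27)*7 = -32/3*27*7 = -288*7 = -2016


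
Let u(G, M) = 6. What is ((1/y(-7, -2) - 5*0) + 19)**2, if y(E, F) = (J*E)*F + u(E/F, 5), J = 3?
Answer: 833569/2304 ≈ 361.79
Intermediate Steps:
y(E, F) = 6 + 3*E*F (y(E, F) = (3*E)*F + 6 = 3*E*F + 6 = 6 + 3*E*F)
((1/y(-7, -2) - 5*0) + 19)**2 = ((1/(6 + 3*(-7)*(-2)) - 5*0) + 19)**2 = ((1/(6 + 42) - 1*0) + 19)**2 = ((1/48 + 0) + 19)**2 = (1/48 + 19)**2 = (913/48)**2 = 833569/2304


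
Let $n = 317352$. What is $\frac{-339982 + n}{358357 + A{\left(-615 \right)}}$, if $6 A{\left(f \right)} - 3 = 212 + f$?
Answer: $- \frac{67890}{1074871} \approx -0.063161$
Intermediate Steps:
$A{\left(f \right)} = \frac{215}{6} + \frac{f}{6}$ ($A{\left(f \right)} = \frac{1}{2} + \frac{212 + f}{6} = \frac{1}{2} + \left(\frac{106}{3} + \frac{f}{6}\right) = \frac{215}{6} + \frac{f}{6}$)
$\frac{-339982 + n}{358357 + A{\left(-615 \right)}} = \frac{-339982 + 317352}{358357 + \left(\frac{215}{6} + \frac{1}{6} \left(-615\right)\right)} = - \frac{22630}{358357 + \left(\frac{215}{6} - \frac{205}{2}\right)} = - \frac{22630}{358357 - \frac{200}{3}} = - \frac{22630}{\frac{1074871}{3}} = \left(-22630\right) \frac{3}{1074871} = - \frac{67890}{1074871}$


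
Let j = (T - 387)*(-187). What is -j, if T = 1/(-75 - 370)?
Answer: -32204392/445 ≈ -72369.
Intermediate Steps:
T = -1/445 (T = 1/(-445) = -1/445 ≈ -0.0022472)
j = 32204392/445 (j = (-1/445 - 387)*(-187) = -172216/445*(-187) = 32204392/445 ≈ 72369.)
-j = -1*32204392/445 = -32204392/445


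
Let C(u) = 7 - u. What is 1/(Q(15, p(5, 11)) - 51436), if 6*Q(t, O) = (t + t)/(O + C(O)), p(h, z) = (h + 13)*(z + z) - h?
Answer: -7/360047 ≈ -1.9442e-5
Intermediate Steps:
p(h, z) = -h + 2*z*(13 + h) (p(h, z) = (13 + h)*(2*z) - h = 2*z*(13 + h) - h = -h + 2*z*(13 + h))
Q(t, O) = t/21 (Q(t, O) = ((t + t)/(O + (7 - O)))/6 = ((2*t)/7)/6 = ((2*t)*(1/7))/6 = (2*t/7)/6 = t/21)
1/(Q(15, p(5, 11)) - 51436) = 1/((1/21)*15 - 51436) = 1/(5/7 - 51436) = 1/(-360047/7) = -7/360047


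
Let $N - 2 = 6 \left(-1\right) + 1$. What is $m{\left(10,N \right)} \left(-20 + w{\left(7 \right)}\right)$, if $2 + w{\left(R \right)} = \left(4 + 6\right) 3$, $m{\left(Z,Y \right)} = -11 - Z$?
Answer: $-168$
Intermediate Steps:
$N = -3$ ($N = 2 + \left(6 \left(-1\right) + 1\right) = 2 + \left(-6 + 1\right) = 2 - 5 = -3$)
$w{\left(R \right)} = 28$ ($w{\left(R \right)} = -2 + \left(4 + 6\right) 3 = -2 + 10 \cdot 3 = -2 + 30 = 28$)
$m{\left(10,N \right)} \left(-20 + w{\left(7 \right)}\right) = \left(-11 - 10\right) \left(-20 + 28\right) = \left(-11 - 10\right) 8 = \left(-21\right) 8 = -168$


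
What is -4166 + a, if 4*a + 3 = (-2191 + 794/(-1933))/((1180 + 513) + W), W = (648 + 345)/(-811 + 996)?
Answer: -10123398341023/2429378936 ≈ -4167.1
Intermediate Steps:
W = 993/185 ≈ 5.3676
a = -2605693647/2429378936 (a = -¾ + ((-2191 + 794/(-1933))/((1180 + 513) + 993/185))/4 = -¾ + ((-2191 + 794*(-1/1933))/(1693 + 993/185))/4 = -¾ + ((-2191 - 794/1933)/(314198/185))/4 = -¾ + (-4235997/1933*185/314198)/4 = -¾ + (¼)*(-783659445/607344734) = -¾ - 783659445/2429378936 = -2605693647/2429378936 ≈ -1.0726)
-4166 + a = -4166 - 2605693647/2429378936 = -10123398341023/2429378936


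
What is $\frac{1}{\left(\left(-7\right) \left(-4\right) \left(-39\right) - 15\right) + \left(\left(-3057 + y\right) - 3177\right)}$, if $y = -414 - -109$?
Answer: $- \frac{1}{7646} \approx -0.00013079$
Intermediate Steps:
$y = -305$ ($y = -414 + 109 = -305$)
$\frac{1}{\left(\left(-7\right) \left(-4\right) \left(-39\right) - 15\right) + \left(\left(-3057 + y\right) - 3177\right)} = \frac{1}{\left(\left(-7\right) \left(-4\right) \left(-39\right) - 15\right) - 6539} = \frac{1}{\left(28 \left(-39\right) - 15\right) - 6539} = \frac{1}{\left(-1092 - 15\right) - 6539} = \frac{1}{-1107 - 6539} = \frac{1}{-7646} = - \frac{1}{7646}$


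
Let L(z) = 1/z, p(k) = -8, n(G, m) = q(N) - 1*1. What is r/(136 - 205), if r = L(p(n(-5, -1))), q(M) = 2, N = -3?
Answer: 1/552 ≈ 0.0018116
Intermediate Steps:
n(G, m) = 1 (n(G, m) = 2 - 1*1 = 2 - 1 = 1)
r = -⅛ (r = 1/(-8) = -⅛ ≈ -0.12500)
r/(136 - 205) = -⅛/(136 - 205) = -⅛/(-69) = -1/69*(-⅛) = 1/552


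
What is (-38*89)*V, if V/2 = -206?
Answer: 1393384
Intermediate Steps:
V = -412 (V = 2*(-206) = -412)
(-38*89)*V = -38*89*(-412) = -3382*(-412) = 1393384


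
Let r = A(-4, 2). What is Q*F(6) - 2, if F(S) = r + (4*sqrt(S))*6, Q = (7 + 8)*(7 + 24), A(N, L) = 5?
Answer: 2323 + 11160*sqrt(6) ≈ 29659.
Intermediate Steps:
Q = 465 (Q = 15*31 = 465)
r = 5
F(S) = 5 + 24*sqrt(S) (F(S) = 5 + (4*sqrt(S))*6 = 5 + 24*sqrt(S))
Q*F(6) - 2 = 465*(5 + 24*sqrt(6)) - 2 = (2325 + 11160*sqrt(6)) - 2 = 2323 + 11160*sqrt(6)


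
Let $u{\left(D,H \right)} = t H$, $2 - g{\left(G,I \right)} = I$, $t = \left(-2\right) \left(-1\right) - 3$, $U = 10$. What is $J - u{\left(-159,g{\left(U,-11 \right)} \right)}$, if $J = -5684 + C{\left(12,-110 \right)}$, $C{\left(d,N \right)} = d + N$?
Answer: $-5769$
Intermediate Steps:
$t = -1$ ($t = 2 - 3 = -1$)
$g{\left(G,I \right)} = 2 - I$
$C{\left(d,N \right)} = N + d$
$u{\left(D,H \right)} = - H$
$J = -5782$ ($J = -5684 + \left(-110 + 12\right) = -5684 - 98 = -5782$)
$J - u{\left(-159,g{\left(U,-11 \right)} \right)} = -5782 - - (2 - -11) = -5782 - - (2 + 11) = -5782 - \left(-1\right) 13 = -5782 - -13 = -5782 + 13 = -5769$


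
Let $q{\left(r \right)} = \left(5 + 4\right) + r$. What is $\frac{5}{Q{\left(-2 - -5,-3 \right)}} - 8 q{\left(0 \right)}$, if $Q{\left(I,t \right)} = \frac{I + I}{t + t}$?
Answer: $-77$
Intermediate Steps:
$Q{\left(I,t \right)} = \frac{I}{t}$ ($Q{\left(I,t \right)} = \frac{2 I}{2 t} = 2 I \frac{1}{2 t} = \frac{I}{t}$)
$q{\left(r \right)} = 9 + r$
$\frac{5}{Q{\left(-2 - -5,-3 \right)}} - 8 q{\left(0 \right)} = \frac{5}{\left(-2 - -5\right) \frac{1}{-3}} - 8 \left(9 + 0\right) = \frac{5}{\left(-2 + 5\right) \left(- \frac{1}{3}\right)} - 72 = \frac{5}{3 \left(- \frac{1}{3}\right)} - 72 = \frac{5}{-1} - 72 = 5 \left(-1\right) - 72 = -5 - 72 = -77$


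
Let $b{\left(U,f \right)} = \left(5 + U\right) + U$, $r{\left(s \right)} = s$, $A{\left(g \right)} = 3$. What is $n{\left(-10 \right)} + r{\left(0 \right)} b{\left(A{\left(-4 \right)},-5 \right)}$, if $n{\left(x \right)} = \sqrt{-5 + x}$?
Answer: $i \sqrt{15} \approx 3.873 i$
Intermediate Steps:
$b{\left(U,f \right)} = 5 + 2 U$
$n{\left(-10 \right)} + r{\left(0 \right)} b{\left(A{\left(-4 \right)},-5 \right)} = \sqrt{-5 - 10} + 0 \left(5 + 2 \cdot 3\right) = \sqrt{-15} + 0 \left(5 + 6\right) = i \sqrt{15} + 0 \cdot 11 = i \sqrt{15} + 0 = i \sqrt{15}$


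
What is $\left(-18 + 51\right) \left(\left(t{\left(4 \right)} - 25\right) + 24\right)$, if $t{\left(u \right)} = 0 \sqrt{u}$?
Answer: $-33$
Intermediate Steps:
$t{\left(u \right)} = 0$
$\left(-18 + 51\right) \left(\left(t{\left(4 \right)} - 25\right) + 24\right) = \left(-18 + 51\right) \left(\left(0 - 25\right) + 24\right) = 33 \left(-25 + 24\right) = 33 \left(-1\right) = -33$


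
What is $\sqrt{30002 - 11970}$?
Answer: $28 \sqrt{23} \approx 134.28$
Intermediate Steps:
$\sqrt{30002 - 11970} = \sqrt{18032} = 28 \sqrt{23}$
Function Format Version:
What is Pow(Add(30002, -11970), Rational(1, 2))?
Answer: Mul(28, Pow(23, Rational(1, 2))) ≈ 134.28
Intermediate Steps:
Pow(Add(30002, -11970), Rational(1, 2)) = Pow(18032, Rational(1, 2)) = Mul(28, Pow(23, Rational(1, 2)))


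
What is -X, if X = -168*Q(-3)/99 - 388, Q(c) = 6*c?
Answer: 3932/11 ≈ 357.45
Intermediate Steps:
X = -3932/11 (X = -168*6*(-3)/99 - 388 = -(-3024)/99 - 388 = -168*(-2/11) - 388 = 336/11 - 388 = -3932/11 ≈ -357.45)
-X = -1*(-3932/11) = 3932/11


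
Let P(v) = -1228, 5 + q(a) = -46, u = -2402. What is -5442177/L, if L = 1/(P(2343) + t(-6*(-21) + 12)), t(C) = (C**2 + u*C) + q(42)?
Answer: 1707270788847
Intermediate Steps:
q(a) = -51 (q(a) = -5 - 46 = -51)
t(C) = -51 + C**2 - 2402*C (t(C) = (C**2 - 2402*C) - 51 = -51 + C**2 - 2402*C)
L = -1/313711 (L = 1/(-1228 + (-51 + (-6*(-21) + 12)**2 - 2402*(-6*(-21) + 12))) = 1/(-1228 + (-51 + (126 + 12)**2 - 2402*(126 + 12))) = 1/(-1228 + (-51 + 138**2 - 2402*138)) = 1/(-1228 + (-51 + 19044 - 331476)) = 1/(-1228 - 312483) = 1/(-313711) = -1/313711 ≈ -3.1876e-6)
-5442177/L = -5442177/(-1/313711) = -5442177*(-313711) = 1707270788847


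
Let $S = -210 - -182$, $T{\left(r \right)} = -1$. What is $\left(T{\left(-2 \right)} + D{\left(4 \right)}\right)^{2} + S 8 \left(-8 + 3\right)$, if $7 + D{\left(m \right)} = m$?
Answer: $1136$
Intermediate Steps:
$D{\left(m \right)} = -7 + m$
$S = -28$ ($S = -210 + 182 = -28$)
$\left(T{\left(-2 \right)} + D{\left(4 \right)}\right)^{2} + S 8 \left(-8 + 3\right) = \left(-1 + \left(-7 + 4\right)\right)^{2} - 28 \cdot 8 \left(-8 + 3\right) = \left(-1 - 3\right)^{2} - 28 \cdot 8 \left(-5\right) = \left(-4\right)^{2} - -1120 = 16 + 1120 = 1136$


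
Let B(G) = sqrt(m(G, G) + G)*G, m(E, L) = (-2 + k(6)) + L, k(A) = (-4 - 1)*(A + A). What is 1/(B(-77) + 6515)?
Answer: 6515/43725889 + 462*I*sqrt(6)/43725889 ≈ 0.000149 + 2.5881e-5*I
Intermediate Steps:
k(A) = -10*A
m(E, L) = -62 + L (m(E, L) = (-2 - 10*6) + L = (-2 - 60) + L = -62 + L)
B(G) = G*sqrt(-62 + 2*G) (B(G) = sqrt((-62 + G) + G)*G = sqrt(-62 + 2*G)*G = G*sqrt(-62 + 2*G))
1/(B(-77) + 6515) = 1/(-77*sqrt(-62 + 2*(-77)) + 6515) = 1/(-77*sqrt(-62 - 154) + 6515) = 1/(-462*I*sqrt(6) + 6515) = 1/(6515 - 462*I*sqrt(6))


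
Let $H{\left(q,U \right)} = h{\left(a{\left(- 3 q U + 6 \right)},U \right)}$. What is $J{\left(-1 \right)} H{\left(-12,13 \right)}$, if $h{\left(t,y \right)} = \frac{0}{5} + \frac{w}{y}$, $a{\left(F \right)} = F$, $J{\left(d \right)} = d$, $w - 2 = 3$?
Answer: $- \frac{5}{13} \approx -0.38462$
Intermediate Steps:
$w = 5$ ($w = 2 + 3 = 5$)
$h{\left(t,y \right)} = \frac{5}{y}$ ($h{\left(t,y \right)} = \frac{0}{5} + \frac{5}{y} = 0 \cdot \frac{1}{5} + \frac{5}{y} = 0 + \frac{5}{y} = \frac{5}{y}$)
$H{\left(q,U \right)} = \frac{5}{U}$
$J{\left(-1 \right)} H{\left(-12,13 \right)} = - \frac{5}{13}$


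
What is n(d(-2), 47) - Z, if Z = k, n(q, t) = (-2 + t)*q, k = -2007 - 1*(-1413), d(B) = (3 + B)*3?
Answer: 729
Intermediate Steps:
d(B) = 9 + 3*B
k = -594 (k = -2007 + 1413 = -594)
n(q, t) = q*(-2 + t)
Z = -594
n(d(-2), 47) - Z = (9 + 3*(-2))*(-2 + 47) - 1*(-594) = (9 - 6)*45 + 594 = 3*45 + 594 = 135 + 594 = 729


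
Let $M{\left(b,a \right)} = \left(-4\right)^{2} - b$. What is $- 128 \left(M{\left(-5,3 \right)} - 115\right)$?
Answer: $12032$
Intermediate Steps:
$M{\left(b,a \right)} = 16 - b$
$- 128 \left(M{\left(-5,3 \right)} - 115\right) = - 128 \left(\left(16 - -5\right) - 115\right) = - 128 \left(\left(16 + 5\right) - 115\right) = - 128 \left(21 - 115\right) = \left(-128\right) \left(-94\right) = 12032$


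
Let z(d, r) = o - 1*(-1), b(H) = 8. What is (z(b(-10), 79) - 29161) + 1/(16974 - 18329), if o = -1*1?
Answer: -39513156/1355 ≈ -29161.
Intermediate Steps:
o = -1
z(d, r) = 0 (z(d, r) = -1 - 1*(-1) = -1 + 1 = 0)
(z(b(-10), 79) - 29161) + 1/(16974 - 18329) = (0 - 29161) + 1/(16974 - 18329) = -29161 + 1/(-1355) = -29161 - 1/1355 = -39513156/1355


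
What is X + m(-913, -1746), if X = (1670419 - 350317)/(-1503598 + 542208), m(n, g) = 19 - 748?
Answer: -351086706/480695 ≈ -730.37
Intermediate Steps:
m(n, g) = -729
X = -660051/480695 (X = 1320102/(-961390) = 1320102*(-1/961390) = -660051/480695 ≈ -1.3731)
X + m(-913, -1746) = -660051/480695 - 729 = -351086706/480695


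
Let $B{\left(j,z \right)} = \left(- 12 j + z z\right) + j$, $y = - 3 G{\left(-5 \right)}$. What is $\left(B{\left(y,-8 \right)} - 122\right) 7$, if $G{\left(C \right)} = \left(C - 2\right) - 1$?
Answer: $-2254$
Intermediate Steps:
$G{\left(C \right)} = -3 + C$ ($G{\left(C \right)} = \left(-2 + C\right) - 1 = -3 + C$)
$y = 24$ ($y = - 3 \left(-3 - 5\right) = \left(-3\right) \left(-8\right) = 24$)
$B{\left(j,z \right)} = z^{2} - 11 j$ ($B{\left(j,z \right)} = \left(- 12 j + z^{2}\right) + j = \left(z^{2} - 12 j\right) + j = z^{2} - 11 j$)
$\left(B{\left(y,-8 \right)} - 122\right) 7 = \left(\left(\left(-8\right)^{2} - 264\right) - 122\right) 7 = \left(\left(64 - 264\right) - 122\right) 7 = \left(-200 - 122\right) 7 = \left(-322\right) 7 = -2254$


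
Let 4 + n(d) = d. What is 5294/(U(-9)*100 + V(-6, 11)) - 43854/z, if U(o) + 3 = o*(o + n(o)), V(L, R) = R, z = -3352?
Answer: 436690441/32700436 ≈ 13.354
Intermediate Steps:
n(d) = -4 + d
U(o) = -3 + o*(-4 + 2*o) (U(o) = -3 + o*(o + (-4 + o)) = -3 + o*(-4 + 2*o))
5294/(U(-9)*100 + V(-6, 11)) - 43854/z = 5294/((-3 + (-9)**2 - 9*(-4 - 9))*100 + 11) - 43854/(-3352) = 5294/((-3 + 81 - 9*(-13))*100 + 11) - 43854*(-1/3352) = 5294/((-3 + 81 + 117)*100 + 11) + 21927/1676 = 5294/(195*100 + 11) + 21927/1676 = 5294/(19500 + 11) + 21927/1676 = 5294/19511 + 21927/1676 = 436690441/32700436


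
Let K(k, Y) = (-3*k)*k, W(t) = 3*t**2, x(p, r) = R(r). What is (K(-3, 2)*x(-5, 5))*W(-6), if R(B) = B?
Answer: -14580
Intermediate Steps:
x(p, r) = r
K(k, Y) = -3*k**2
(K(-3, 2)*x(-5, 5))*W(-6) = (-3*(-3)**2*5)*(3*(-6)**2) = (-3*9*5)*(3*36) = -27*5*108 = -135*108 = -14580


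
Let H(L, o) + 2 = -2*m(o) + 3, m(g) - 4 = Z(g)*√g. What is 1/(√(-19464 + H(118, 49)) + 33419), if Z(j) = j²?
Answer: 33419/1116882646 - I*√53085/1116882646 ≈ 2.9922e-5 - 2.0629e-7*I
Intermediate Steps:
m(g) = 4 + g^(5/2) (m(g) = 4 + g²*√g = 4 + g^(5/2))
H(L, o) = -7 - 2*o^(5/2) (H(L, o) = -2 + (-2*(4 + o^(5/2)) + 3) = -2 + ((-8 - 2*o^(5/2)) + 3) = -2 + (-5 - 2*o^(5/2)) = -7 - 2*o^(5/2))
1/(√(-19464 + H(118, 49)) + 33419) = 1/(√(-19464 + (-7 - 2*49^(5/2))) + 33419) = 1/(√(-19464 + (-7 - 2*16807)) + 33419) = 1/(√(-19464 + (-7 - 33614)) + 33419) = 1/(√(-19464 - 33621) + 33419) = 1/(√(-53085) + 33419) = 1/(I*√53085 + 33419) = 1/(33419 + I*√53085)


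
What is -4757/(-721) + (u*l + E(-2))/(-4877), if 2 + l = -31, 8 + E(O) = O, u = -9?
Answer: 22992962/3516317 ≈ 6.5389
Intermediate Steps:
E(O) = -8 + O
l = -33 (l = -2 - 31 = -33)
-4757/(-721) + (u*l + E(-2))/(-4877) = -4757/(-721) + (-9*(-33) + (-8 - 2))/(-4877) = -4757*(-1/721) + (297 - 10)*(-1/4877) = 4757/721 + 287*(-1/4877) = 4757/721 - 287/4877 = 22992962/3516317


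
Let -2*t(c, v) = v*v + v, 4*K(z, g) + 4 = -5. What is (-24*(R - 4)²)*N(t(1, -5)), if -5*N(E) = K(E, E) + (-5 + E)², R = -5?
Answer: 433026/5 ≈ 86605.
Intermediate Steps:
K(z, g) = -9/4 (K(z, g) = -1 + (¼)*(-5) = -1 - 5/4 = -9/4)
t(c, v) = -v/2 - v²/2 (t(c, v) = -(v*v + v)/2 = -(v² + v)/2 = -(v + v²)/2 = -v/2 - v²/2)
N(E) = 9/20 - (-5 + E)²/5 (N(E) = -(-9/4 + (-5 + E)²)/5 = 9/20 - (-5 + E)²/5)
(-24*(R - 4)²)*N(t(1, -5)) = (-24*(-5 - 4)²)*(9/20 - (-5 - ½*(-5)*(1 - 5))²/5) = (-24*(-9)²)*(9/20 - (-5 - ½*(-5)*(-4))²/5) = (-24*81)*(9/20 - (-5 - 10)²/5) = -1944*(9/20 - ⅕*(-15)²) = -1944*(9/20 - ⅕*225) = -1944*(9/20 - 45) = -1944*(-891/20) = 433026/5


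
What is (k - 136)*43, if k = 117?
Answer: -817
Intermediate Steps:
(k - 136)*43 = (117 - 136)*43 = -19*43 = -817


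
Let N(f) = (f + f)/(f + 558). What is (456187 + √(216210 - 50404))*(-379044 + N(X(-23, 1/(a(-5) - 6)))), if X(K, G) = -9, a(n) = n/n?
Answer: -10547812571282/61 - 23121686*√165806/61 ≈ -1.7307e+11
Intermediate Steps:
a(n) = 1
N(f) = 2*f/(558 + f) (N(f) = (2*f)/(558 + f) = 2*f/(558 + f))
(456187 + √(216210 - 50404))*(-379044 + N(X(-23, 1/(a(-5) - 6)))) = (456187 + √(216210 - 50404))*(-379044 + 2*(-9)/(558 - 9)) = (456187 + √165806)*(-379044 + 2*(-9)/549) = (456187 + √165806)*(-379044 + 2*(-9)*(1/549)) = (456187 + √165806)*(-379044 - 2/61) = (456187 + √165806)*(-23121686/61) = -10547812571282/61 - 23121686*√165806/61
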